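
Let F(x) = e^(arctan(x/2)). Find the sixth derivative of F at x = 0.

145/64

Substitute the inner expansion into the outer series and collect powers.
From the series, [x^6] F = 29/9216; multiply by 6! = 720 to get 145/64.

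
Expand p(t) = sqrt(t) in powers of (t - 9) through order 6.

p(9) = 3
p′(9) = 1/6
p′′(9) = -1/108
p′′′(9) = 1/648
p^(4)(9) = -5/11664
p^(5)(9) = 35/209952
p^(6)(9) = -35/419904

-7*(t - 9)^6/60466176 + 7*(t - 9)^5/5038848 - 5*(t - 9)^4/279936 + (t - 9)^3/3888 - (t - 9)^2/216 + (t - 9)/6 + 3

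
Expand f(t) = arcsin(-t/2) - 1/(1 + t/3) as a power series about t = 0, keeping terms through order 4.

-t^4/81 + 7*t^3/432 - t^2/9 - t/6 - 1

Add the two expansions coefficient-wise.
f(0) = -1
f′(0) = -1/6
f′′(0) = -2/9
f′′′(0) = 7/72
f^(4)(0) = -8/27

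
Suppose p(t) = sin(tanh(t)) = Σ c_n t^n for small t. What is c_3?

Substitute the inner expansion into the outer series and collect powers.
[t^0] = 0;  [t^1] = 1;  [t^2] = 0;  [t^3] = -1/2.

-1/2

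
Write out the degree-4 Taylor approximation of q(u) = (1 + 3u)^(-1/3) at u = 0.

35*u^4/3 - 14*u^3/3 + 2*u^2 - u + 1

Compute the successive derivatives at the expansion point and divide by k!.
q(0) = 1
q′(0) = -1
q′′(0) = 4
q′′′(0) = -28
q^(4)(0) = 280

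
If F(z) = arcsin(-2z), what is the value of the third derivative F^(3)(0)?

The coefficient of z^3 in the expansion is -4/3, so F′′′(0) = 3! * (-4/3) = -8.

-8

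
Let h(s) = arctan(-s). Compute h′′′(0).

2

From the series, [s^3] h = 1/3; multiply by 3! = 6 to get 2.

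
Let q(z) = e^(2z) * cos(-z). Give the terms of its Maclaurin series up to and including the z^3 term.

Take the Cauchy product of the two expansions.
q(0) = 1
q′(0) = 2
q′′(0) = 3
q′′′(0) = 2

z^3/3 + 3*z^2/2 + 2*z + 1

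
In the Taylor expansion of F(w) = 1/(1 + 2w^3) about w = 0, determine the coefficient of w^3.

-2

Use the known series and substitute for the argument.
F(0) = 1
F′(0) = 0
F′′(0) = 0
F′′′(0) = -12
So c_3 = F′′′(0)/3! = -2.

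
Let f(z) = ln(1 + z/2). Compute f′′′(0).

1/4

The coefficient of z^3 in the expansion is 1/24, so f′′′(0) = 3! * (1/24) = 1/4.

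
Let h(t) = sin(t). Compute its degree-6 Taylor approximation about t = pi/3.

-sqrt(3)*(t - pi/3)^6/1440 + (t - pi/3)^5/240 + sqrt(3)*(t - pi/3)^4/48 - (t - pi/3)^3/12 - sqrt(3)*(t - pi/3)^2/4 + (t - pi/3)/2 + sqrt(3)/2

[(t - pi/3)^0] = sqrt(3)/2;  [(t - pi/3)^1] = 1/2;  [(t - pi/3)^2] = -sqrt(3)/4;  [(t - pi/3)^3] = -1/12;  [(t - pi/3)^4] = sqrt(3)/48;  [(t - pi/3)^5] = 1/240;  [(t - pi/3)^6] = -sqrt(3)/1440.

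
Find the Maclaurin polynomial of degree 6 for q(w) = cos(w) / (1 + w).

389*w^6/720 - 13*w^5/24 + 13*w^4/24 - w^3/2 + w^2/2 - w + 1

Multiply the two series term by term and collect like powers.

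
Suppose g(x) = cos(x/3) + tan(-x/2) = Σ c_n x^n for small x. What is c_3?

Expand each term separately and add.
[x^0] = 1;  [x^1] = -1/2;  [x^2] = -1/18;  [x^3] = -1/24.

-1/24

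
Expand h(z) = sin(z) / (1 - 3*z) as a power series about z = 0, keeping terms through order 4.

53*z^4/2 + 53*z^3/6 + 3*z^2 + z

Multiply the numerator's expansion by the denominator's geometric series.
h(0) = 0
h′(0) = 1
h′′(0) = 6
h′′′(0) = 53
h^(4)(0) = 636
The Taylor polynomial is Σ h^(k)(0)/k! · z^k.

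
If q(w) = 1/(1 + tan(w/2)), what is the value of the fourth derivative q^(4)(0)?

Substitute the inner expansion into the outer series and collect powers.
From the series, [w^4] q = 5/48; multiply by 4! = 24 to get 5/2.

5/2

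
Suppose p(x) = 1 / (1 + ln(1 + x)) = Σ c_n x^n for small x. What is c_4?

11/3

Expand as Σ (-1)^k u^k with u equal to the inner function's series.
p(0) = 1
p′(0) = -1
p′′(0) = 3
p′′′(0) = -14
p^(4)(0) = 88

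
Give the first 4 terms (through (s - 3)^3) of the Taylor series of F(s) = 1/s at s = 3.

F(3) = 1/3
F′(3) = -1/9
F′′(3) = 2/27
F′′′(3) = -2/27

-(s - 3)^3/81 + (s - 3)^2/27 - (s - 3)/9 + 1/3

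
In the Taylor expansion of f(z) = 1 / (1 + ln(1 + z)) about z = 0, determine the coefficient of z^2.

3/2

Expand as Σ (-1)^k u^k with u equal to the inner function's series.
[z^0] = 1;  [z^1] = -1;  [z^2] = 3/2.
So c_2 = f′′(0)/2! = 3/2.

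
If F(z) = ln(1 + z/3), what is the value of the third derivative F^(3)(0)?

From the series, [z^3] F = 1/81; multiply by 3! = 6 to get 2/27.

2/27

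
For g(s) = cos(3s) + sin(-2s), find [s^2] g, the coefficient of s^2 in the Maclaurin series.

Add the two expansions coefficient-wise.
g(0) = 1
g′(0) = -2
g′′(0) = -9
Then c_k = g^(k)(0)/k! gives each Taylor coefficient.

-9/2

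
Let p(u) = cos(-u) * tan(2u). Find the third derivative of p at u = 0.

10

Expand each factor separately, then convolve coefficients.
From the series, [u^3] p = 5/3; multiply by 3! = 6 to get 10.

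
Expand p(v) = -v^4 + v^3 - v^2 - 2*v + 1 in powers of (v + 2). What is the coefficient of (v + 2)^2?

-31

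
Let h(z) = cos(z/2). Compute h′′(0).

-1/4

From the series, [z^2] h = -1/8; multiply by 2! = 2 to get -1/4.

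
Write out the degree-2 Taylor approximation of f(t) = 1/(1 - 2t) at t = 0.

4*t^2 + 2*t + 1

f(0) = 1
f′(0) = 2
f′′(0) = 8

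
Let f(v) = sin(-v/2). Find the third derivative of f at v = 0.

The coefficient of v^3 in the expansion is 1/48, so f′′′(0) = 3! * (1/48) = 1/8.

1/8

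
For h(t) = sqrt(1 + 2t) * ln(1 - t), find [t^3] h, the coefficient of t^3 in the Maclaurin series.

Expand each factor separately, then convolve coefficients.
[t^0] = 0;  [t^1] = -1;  [t^2] = -3/2;  [t^3] = -1/3.

-1/3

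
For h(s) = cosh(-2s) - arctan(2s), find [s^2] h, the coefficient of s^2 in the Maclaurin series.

2

Expand each term separately and add.
h(0) = 1
h′(0) = -2
h′′(0) = 4
So c_2 = h′′(0)/2! = 2.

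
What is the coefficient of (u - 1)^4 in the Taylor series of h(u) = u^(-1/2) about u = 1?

35/128

Compute the successive derivatives at the expansion point and divide by k!.
h(1) = 1
h′(1) = -1/2
h′′(1) = 3/4
h′′′(1) = -15/8
h^(4)(1) = 105/16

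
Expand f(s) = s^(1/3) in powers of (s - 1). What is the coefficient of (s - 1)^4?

Apply the Taylor formula c_k = f^(k)(a)/k!.

-10/243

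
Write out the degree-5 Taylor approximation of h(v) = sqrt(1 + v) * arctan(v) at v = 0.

Write out both Maclaurin series and multiply, keeping only the needed powers.
h(0) = 0
h′(0) = 1
h′′(0) = 1
h′′′(0) = -11/4
h^(4)(0) = -5/2
h^(5)(0) = 389/16

389*v^5/1920 - 5*v^4/48 - 11*v^3/24 + v^2/2 + v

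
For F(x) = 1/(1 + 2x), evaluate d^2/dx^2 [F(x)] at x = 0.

8

From the series, [x^2] F = 4; multiply by 2! = 2 to get 8.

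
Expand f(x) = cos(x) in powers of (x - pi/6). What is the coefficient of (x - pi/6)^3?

Differentiate repeatedly and evaluate at the center.
So c_3 = f′′′(pi/6)/3! = 1/12.

1/12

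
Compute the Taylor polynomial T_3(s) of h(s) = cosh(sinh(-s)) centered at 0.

Substitute the inner expansion into the outer series and collect powers.
h(0) = 1
h′(0) = 0
h′′(0) = 1
h′′′(0) = 0
The Taylor polynomial is Σ h^(k)(0)/k! · s^k.

s^2/2 + 1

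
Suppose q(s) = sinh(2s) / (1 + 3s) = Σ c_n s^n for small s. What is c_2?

-6

Write out both Maclaurin series and multiply, keeping only the needed powers.
q(0) = 0
q′(0) = 2
q′′(0) = -12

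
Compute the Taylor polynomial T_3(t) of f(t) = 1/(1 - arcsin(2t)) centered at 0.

28*t^3/3 + 4*t^2 + 2*t + 1

Plug the Maclaurin series of the inner function into that of the outer and collect terms.
f(0) = 1
f′(0) = 2
f′′(0) = 8
f′′′(0) = 56
The Taylor polynomial is Σ f^(k)(0)/k! · t^k.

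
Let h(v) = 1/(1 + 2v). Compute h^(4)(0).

The coefficient of v^4 in the expansion is 16, so h^(4)(0) = 4! * (16) = 384.

384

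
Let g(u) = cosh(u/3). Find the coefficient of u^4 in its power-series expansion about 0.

Apply the Taylor formula c_k = f^(k)(a)/k!.
g(0) = 1
g′(0) = 0
g′′(0) = 1/9
g′′′(0) = 0
g^(4)(0) = 1/81
So c_4 = g^(4)(0)/4! = 1/1944.

1/1944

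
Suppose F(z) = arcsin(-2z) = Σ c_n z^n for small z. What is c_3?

-4/3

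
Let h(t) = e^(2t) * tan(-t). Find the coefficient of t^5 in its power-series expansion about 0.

Take the Cauchy product of the two expansions.
So c_5 = h^(5)(0)/5! = -22/15.

-22/15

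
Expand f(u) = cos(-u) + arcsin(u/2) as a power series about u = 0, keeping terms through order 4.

Add the two expansions coefficient-wise.
[u^0] = 1;  [u^1] = 1/2;  [u^2] = -1/2;  [u^3] = 1/48;  [u^4] = 1/24.

u^4/24 + u^3/48 - u^2/2 + u/2 + 1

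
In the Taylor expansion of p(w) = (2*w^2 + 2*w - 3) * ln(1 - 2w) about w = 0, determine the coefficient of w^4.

8/3

Shift and add copies of the series according to the polynomial's terms.
[w^0] = 0;  [w^1] = 6;  [w^2] = 2;  [w^3] = 0;  [w^4] = 8/3.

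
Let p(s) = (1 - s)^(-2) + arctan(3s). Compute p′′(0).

6

Expand each term separately and add.
The coefficient of s^2 in the expansion is 3, so p′′(0) = 2! * (3) = 6.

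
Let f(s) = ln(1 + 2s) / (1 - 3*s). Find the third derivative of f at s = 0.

88

Use 1/(1 - r) = Σ r^k on the denominator, then take the Cauchy product.
From the series, [s^3] f = 44/3; multiply by 3! = 6 to get 88.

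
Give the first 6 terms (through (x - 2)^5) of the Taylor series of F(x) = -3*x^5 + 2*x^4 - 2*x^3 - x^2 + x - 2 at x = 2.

F(2) = -84
F′(2) = -203
F′′(2) = -410
F′′′(2) = -636
F^(4)(2) = -672
F^(5)(2) = -360

-3*(x - 2)^5 - 28*(x - 2)^4 - 106*(x - 2)^3 - 205*(x - 2)^2 - 203*(x - 2) - 84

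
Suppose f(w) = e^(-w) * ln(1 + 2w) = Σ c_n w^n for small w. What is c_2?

Expand each factor separately, then convolve coefficients.
f(0) = 0
f′(0) = 2
f′′(0) = -8
So c_2 = f′′(0)/2! = -4.

-4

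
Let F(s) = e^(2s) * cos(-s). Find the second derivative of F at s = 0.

3

Multiply the two series term by term and collect like powers.
The coefficient of s^2 in the expansion is 3/2, so F′′(0) = 2! * (3/2) = 3.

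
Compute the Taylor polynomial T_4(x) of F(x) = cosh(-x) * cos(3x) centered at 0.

7*x^4/6 - 4*x^2 + 1

Take the Cauchy product of the two expansions.
[x^0] = 1;  [x^1] = 0;  [x^2] = -4;  [x^3] = 0;  [x^4] = 7/6.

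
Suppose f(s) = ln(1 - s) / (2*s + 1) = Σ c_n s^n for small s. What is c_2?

Use 1/(1 - r) = Σ r^k on the denominator, then take the Cauchy product.
[s^0] = 0;  [s^1] = -1;  [s^2] = 3/2.

3/2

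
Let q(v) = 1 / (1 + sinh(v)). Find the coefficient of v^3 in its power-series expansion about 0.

Expand as Σ (-1)^k u^k with u equal to the inner function's series.
q(0) = 1
q′(0) = -1
q′′(0) = 2
q′′′(0) = -7
The Taylor polynomial is Σ q^(k)(0)/k! · v^k.

-7/6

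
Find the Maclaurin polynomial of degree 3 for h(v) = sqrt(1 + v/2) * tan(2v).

125*v^3/48 + v^2/2 + 2*v

Take the Cauchy product of the two expansions.
h(0) = 0
h′(0) = 2
h′′(0) = 1
h′′′(0) = 125/8
The Taylor polynomial is Σ h^(k)(0)/k! · v^k.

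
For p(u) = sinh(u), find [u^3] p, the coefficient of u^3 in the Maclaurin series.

[u^0] = 0;  [u^1] = 1;  [u^2] = 0;  [u^3] = 1/6.

1/6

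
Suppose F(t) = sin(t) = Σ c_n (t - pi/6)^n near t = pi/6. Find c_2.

-1/4

Compute the successive derivatives at the expansion point and divide by k!.
F(pi/6) = 1/2
F′(pi/6) = sqrt(3)/2
F′′(pi/6) = -1/2
Dividing each by k! gives the coefficients c_0, ..., c_2.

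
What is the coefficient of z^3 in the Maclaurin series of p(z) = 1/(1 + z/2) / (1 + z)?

Write out both Maclaurin series and multiply, keeping only the needed powers.
[z^0] = 1;  [z^1] = -3/2;  [z^2] = 7/4;  [z^3] = -15/8.

-15/8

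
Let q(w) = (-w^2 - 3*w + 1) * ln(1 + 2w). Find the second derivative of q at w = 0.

-16

Multiply each power in the prefactor through the base expansion.
The coefficient of w^2 in the expansion is -8, so q′′(0) = 2! * (-8) = -16.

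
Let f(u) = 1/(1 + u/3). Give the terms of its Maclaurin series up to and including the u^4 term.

u^4/81 - u^3/27 + u^2/9 - u/3 + 1

Differentiate repeatedly and evaluate at the center.
f(0) = 1
f′(0) = -1/3
f′′(0) = 2/9
f′′′(0) = -2/9
f^(4)(0) = 8/27
The Taylor polynomial is Σ f^(k)(0)/k! · u^k.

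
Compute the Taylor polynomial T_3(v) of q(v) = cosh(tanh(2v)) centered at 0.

2*v^2 + 1

Substitute the inner expansion into the outer series and collect powers.
q(0) = 1
q′(0) = 0
q′′(0) = 4
q′′′(0) = 0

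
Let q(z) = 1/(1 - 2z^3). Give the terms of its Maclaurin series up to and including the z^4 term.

q(0) = 1
q′(0) = 0
q′′(0) = 0
q′′′(0) = 12
q^(4)(0) = 0

2*z^3 + 1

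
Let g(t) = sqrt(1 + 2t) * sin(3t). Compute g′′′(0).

-36

Take the Cauchy product of the two expansions.
From the series, [t^3] g = -6; multiply by 3! = 6 to get -36.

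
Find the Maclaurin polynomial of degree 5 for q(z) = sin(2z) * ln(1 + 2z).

-16*z^5/3 + 8*z^4/3 - 4*z^3 + 4*z^2

Multiply the two series term by term and collect like powers.
q(0) = 0
q′(0) = 0
q′′(0) = 8
q′′′(0) = -24
q^(4)(0) = 64
q^(5)(0) = -640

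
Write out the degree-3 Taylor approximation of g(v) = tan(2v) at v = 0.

[v^0] = 0;  [v^1] = 2;  [v^2] = 0;  [v^3] = 8/3.

8*v^3/3 + 2*v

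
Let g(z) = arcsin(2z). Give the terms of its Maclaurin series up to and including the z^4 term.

Differentiate repeatedly and evaluate at the center.

4*z^3/3 + 2*z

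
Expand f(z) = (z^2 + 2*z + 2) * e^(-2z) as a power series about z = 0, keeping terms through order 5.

Distribute the polynomial across the series and collect like powers.
[z^0] = 2;  [z^1] = -2;  [z^2] = 1;  [z^3] = -2/3;  [z^4] = 2/3;  [z^5] = -8/15.

-8*z^5/15 + 2*z^4/3 - 2*z^3/3 + z^2 - 2*z + 2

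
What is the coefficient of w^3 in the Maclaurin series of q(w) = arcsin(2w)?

q(0) = 0
q′(0) = 2
q′′(0) = 0
q′′′(0) = 8

4/3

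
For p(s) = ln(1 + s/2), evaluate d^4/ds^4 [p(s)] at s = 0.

-3/8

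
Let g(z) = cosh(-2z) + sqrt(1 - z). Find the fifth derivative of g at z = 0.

-105/32

Add the two expansions coefficient-wise.
The coefficient of z^5 in the expansion is -7/256, so g^(5)(0) = 5! * (-7/256) = -105/32.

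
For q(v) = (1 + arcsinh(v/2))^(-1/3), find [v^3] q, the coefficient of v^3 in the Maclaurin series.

-19/1296

Substitute the inner expansion into the outer series and collect powers.
q(0) = 1
q′(0) = -1/6
q′′(0) = 1/9
q′′′(0) = -19/216
The Taylor polynomial is Σ q^(k)(0)/k! · v^k.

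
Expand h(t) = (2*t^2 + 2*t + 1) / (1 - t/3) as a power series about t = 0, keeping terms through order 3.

Shift and add copies of the series according to the polynomial's terms.
h(0) = 1
h′(0) = 7/3
h′′(0) = 50/9
h′′′(0) = 50/9
The Taylor polynomial is Σ h^(k)(0)/k! · t^k.

25*t^3/27 + 25*t^2/9 + 7*t/3 + 1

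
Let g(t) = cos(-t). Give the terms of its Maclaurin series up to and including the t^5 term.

t^4/24 - t^2/2 + 1

g(0) = 1
g′(0) = 0
g′′(0) = -1
g′′′(0) = 0
g^(4)(0) = 1
g^(5)(0) = 0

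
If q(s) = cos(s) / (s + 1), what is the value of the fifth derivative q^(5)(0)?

-65

Expand 1/(denominator) as a geometric series and multiply by the numerator's series.
From the series, [s^5] q = -13/24; multiply by 5! = 120 to get -65.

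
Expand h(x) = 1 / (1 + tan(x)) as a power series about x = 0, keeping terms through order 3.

Expand as Σ (-1)^k u^k with u equal to the inner function's series.
h(0) = 1
h′(0) = -1
h′′(0) = 2
h′′′(0) = -8
Then c_k = h^(k)(0)/k! gives each Taylor coefficient.

-4*x^3/3 + x^2 - x + 1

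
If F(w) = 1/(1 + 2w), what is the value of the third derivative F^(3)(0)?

-48

The coefficient of w^3 in the expansion is -8, so F′′′(0) = 3! * (-8) = -48.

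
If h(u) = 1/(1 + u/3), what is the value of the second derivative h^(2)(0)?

2/9

The coefficient of u^2 in the expansion is 1/9, so h′′(0) = 2! * (1/9) = 2/9.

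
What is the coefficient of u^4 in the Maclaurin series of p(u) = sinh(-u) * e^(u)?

-1/3

Take the Cauchy product of the two expansions.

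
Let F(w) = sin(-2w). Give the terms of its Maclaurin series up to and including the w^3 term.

[w^0] = 0;  [w^1] = -2;  [w^2] = 0;  [w^3] = 4/3.

4*w^3/3 - 2*w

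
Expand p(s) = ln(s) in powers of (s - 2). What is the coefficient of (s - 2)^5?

1/160

p(2) = ln(2)
p′(2) = 1/2
p′′(2) = -1/4
p′′′(2) = 1/4
p^(4)(2) = -3/8
p^(5)(2) = 3/4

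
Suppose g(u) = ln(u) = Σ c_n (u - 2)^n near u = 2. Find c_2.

-1/8

[(u - 2)^0] = ln(2);  [(u - 2)^1] = 1/2;  [(u - 2)^2] = -1/8.
So c_2 = g′′(2)/2! = -1/8.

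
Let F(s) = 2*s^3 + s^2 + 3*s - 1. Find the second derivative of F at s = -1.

-10

Apply the Taylor formula c_k = f^(k)(a)/k!.
From the series, [(s + 1)^2] F = -5; multiply by 2! = 2 to get -10.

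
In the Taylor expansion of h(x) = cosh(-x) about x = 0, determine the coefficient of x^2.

Apply the Taylor formula c_k = f^(k)(a)/k!.
[x^0] = 1;  [x^1] = 0;  [x^2] = 1/2.

1/2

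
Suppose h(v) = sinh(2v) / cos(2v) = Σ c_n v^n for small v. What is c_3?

16/3

Write the quotient as an unknown series and match coefficients against numerator = denominator · series.
h(0) = 0
h′(0) = 2
h′′(0) = 0
h′′′(0) = 32
So c_3 = h′′′(0)/3! = 16/3.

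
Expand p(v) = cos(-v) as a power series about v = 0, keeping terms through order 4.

[v^0] = 1;  [v^1] = 0;  [v^2] = -1/2;  [v^3] = 0;  [v^4] = 1/24.

v^4/24 - v^2/2 + 1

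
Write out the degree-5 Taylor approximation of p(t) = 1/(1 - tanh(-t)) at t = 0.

Plug the Maclaurin series of the inner function into that of the outer and collect terms.
[t^0] = 1;  [t^1] = -1;  [t^2] = 1;  [t^3] = -2/3;  [t^4] = 1/3;  [t^5] = -2/15.

-2*t^5/15 + t^4/3 - 2*t^3/3 + t^2 - t + 1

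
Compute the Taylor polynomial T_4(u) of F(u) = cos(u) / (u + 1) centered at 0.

13*u^4/24 - u^3/2 + u^2/2 - u + 1

Expand 1/(denominator) as a geometric series and multiply by the numerator's series.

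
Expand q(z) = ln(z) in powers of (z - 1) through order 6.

-(z - 1)^6/6 + (z - 1)^5/5 - (z - 1)^4/4 + (z - 1)^3/3 - (z - 1)^2/2 + (z - 1)

[(z - 1)^0] = 0;  [(z - 1)^1] = 1;  [(z - 1)^2] = -1/2;  [(z - 1)^3] = 1/3;  [(z - 1)^4] = -1/4;  [(z - 1)^5] = 1/5;  [(z - 1)^6] = -1/6.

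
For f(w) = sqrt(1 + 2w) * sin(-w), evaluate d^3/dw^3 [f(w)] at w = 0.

Multiply the two series term by term and collect like powers.
From the series, [w^3] f = 2/3; multiply by 3! = 6 to get 4.

4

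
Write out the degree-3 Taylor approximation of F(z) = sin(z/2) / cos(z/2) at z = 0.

z^3/24 + z/2

Invert the denominator's series and multiply.
F(0) = 0
F′(0) = 1/2
F′′(0) = 0
F′′′(0) = 1/4
Then c_k = F^(k)(0)/k! gives each Taylor coefficient.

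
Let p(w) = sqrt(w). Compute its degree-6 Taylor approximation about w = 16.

Use the known series and substitute for the argument.
p(16) = 4
p′(16) = 1/8
p′′(16) = -1/256
p′′′(16) = 3/8192
p^(4)(16) = -15/262144
p^(5)(16) = 105/8388608
p^(6)(16) = -945/268435456
The Taylor polynomial is Σ p^(k)(16)/k! · (w - 16)^k.

-21*(w - 16)^6/4294967296 + 7*(w - 16)^5/67108864 - 5*(w - 16)^4/2097152 + (w - 16)^3/16384 - (w - 16)^2/512 + (w - 16)/8 + 4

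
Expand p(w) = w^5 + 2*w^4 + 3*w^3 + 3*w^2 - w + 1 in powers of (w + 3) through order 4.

Compute the successive derivatives at the expansion point and divide by k!.
p(-3) = -131
p′(-3) = 251
p′′(-3) = -372
p′′′(-3) = 414
p^(4)(-3) = -312
Then c_k = p^(k)(-3)/k! gives each Taylor coefficient.

-13*(w + 3)^4 + 69*(w + 3)^3 - 186*(w + 3)^2 + 251*(w + 3) - 131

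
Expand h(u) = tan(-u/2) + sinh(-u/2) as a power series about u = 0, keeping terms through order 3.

-u^3/16 - u

Add the two expansions coefficient-wise.
[u^0] = 0;  [u^1] = -1;  [u^2] = 0;  [u^3] = -1/16.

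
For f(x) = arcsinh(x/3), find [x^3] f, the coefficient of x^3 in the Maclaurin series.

f(0) = 0
f′(0) = 1/3
f′′(0) = 0
f′′′(0) = -1/27

-1/162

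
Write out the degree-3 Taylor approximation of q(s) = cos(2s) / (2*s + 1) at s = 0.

Expand 1/(denominator) as a geometric series and multiply by the numerator's series.

-4*s^3 + 2*s^2 - 2*s + 1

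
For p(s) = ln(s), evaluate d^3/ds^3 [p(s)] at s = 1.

Use the known series and substitute for the argument.
From the series, [(s - 1)^3] p = 1/3; multiply by 3! = 6 to get 2.

2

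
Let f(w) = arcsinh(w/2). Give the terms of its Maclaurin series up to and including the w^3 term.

f(0) = 0
f′(0) = 1/2
f′′(0) = 0
f′′′(0) = -1/8

-w^3/48 + w/2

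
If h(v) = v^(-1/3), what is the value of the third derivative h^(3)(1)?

-28/27

The coefficient of (v - 1)^3 in the expansion is -14/81, so h′′′(1) = 3! * (-14/81) = -28/27.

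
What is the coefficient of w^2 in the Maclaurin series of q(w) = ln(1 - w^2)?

c_2 = q′′(0)/2! = -1.

-1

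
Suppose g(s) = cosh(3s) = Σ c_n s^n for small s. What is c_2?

9/2

g(0) = 1
g′(0) = 0
g′′(0) = 9
Dividing each by k! gives the coefficients c_0, ..., c_2.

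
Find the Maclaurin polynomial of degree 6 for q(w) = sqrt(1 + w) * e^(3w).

Multiply the two series term by term and collect like powers.
q(0) = 1
q′(0) = 7/2
q′′(0) = 47/4
q′′′(0) = 309/8
q^(4)(0) = 2001/16
q^(5)(0) = 12831/32
q^(6)(0) = 81567/64
The Taylor polynomial is Σ q^(k)(0)/k! · w^k.

9063*w^6/5120 + 4277*w^5/1280 + 667*w^4/128 + 103*w^3/16 + 47*w^2/8 + 7*w/2 + 1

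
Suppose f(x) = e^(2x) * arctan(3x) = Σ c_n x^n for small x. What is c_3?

-3

Expand each factor separately, then convolve coefficients.
f(0) = 0
f′(0) = 3
f′′(0) = 12
f′′′(0) = -18
Then c_k = f^(k)(0)/k! gives each Taylor coefficient.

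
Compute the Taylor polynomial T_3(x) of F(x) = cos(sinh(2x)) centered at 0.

1 - 2*x^2

Compose series: expand the inner function first, then feed it into the outer expansion.
F(0) = 1
F′(0) = 0
F′′(0) = -4
F′′′(0) = 0
The Taylor polynomial is Σ F^(k)(0)/k! · x^k.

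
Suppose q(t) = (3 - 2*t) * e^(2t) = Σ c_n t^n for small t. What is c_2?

Shift and add copies of the series according to the polynomial's terms.
q(0) = 3
q′(0) = 4
q′′(0) = 4

2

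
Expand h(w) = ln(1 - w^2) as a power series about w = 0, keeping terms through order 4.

h(0) = 0
h′(0) = 0
h′′(0) = -2
h′′′(0) = 0
h^(4)(0) = -12
The Taylor polynomial is Σ h^(k)(0)/k! · w^k.

-w^4/2 - w^2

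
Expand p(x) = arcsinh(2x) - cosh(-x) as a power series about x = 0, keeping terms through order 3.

Add the two expansions coefficient-wise.

-4*x^3/3 - x^2/2 + 2*x - 1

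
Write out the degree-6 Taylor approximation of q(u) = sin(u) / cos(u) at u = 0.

2*u^5/15 + u^3/3 + u

Divide the numerator series by the denominator series (power-series long division).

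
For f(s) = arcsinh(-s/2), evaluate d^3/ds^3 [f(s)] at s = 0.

The coefficient of s^3 in the expansion is 1/48, so f′′′(0) = 3! * (1/48) = 1/8.

1/8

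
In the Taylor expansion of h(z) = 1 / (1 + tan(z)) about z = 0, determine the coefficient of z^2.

1

Expand as Σ (-1)^k u^k with u equal to the inner function's series.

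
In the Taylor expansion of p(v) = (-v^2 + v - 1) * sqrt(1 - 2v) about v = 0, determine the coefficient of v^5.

3/4

Shift and add copies of the series according to the polynomial's terms.
p(0) = -1
p′(0) = 2
p′′(0) = -3
p′′′(0) = 6
p^(4)(0) = 15
p^(5)(0) = 90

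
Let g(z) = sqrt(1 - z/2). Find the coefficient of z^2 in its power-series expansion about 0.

-1/32

[z^0] = 1;  [z^1] = -1/4;  [z^2] = -1/32.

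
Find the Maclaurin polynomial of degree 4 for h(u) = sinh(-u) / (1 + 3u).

Multiply the two series term by term and collect like powers.
[u^0] = 0;  [u^1] = -1;  [u^2] = 3;  [u^3] = -55/6;  [u^4] = 55/2.

55*u^4/2 - 55*u^3/6 + 3*u^2 - u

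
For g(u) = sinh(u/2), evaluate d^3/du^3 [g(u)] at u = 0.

Differentiate repeatedly and evaluate at the center.
The coefficient of u^3 in the expansion is 1/48, so g′′′(0) = 3! * (1/48) = 1/8.

1/8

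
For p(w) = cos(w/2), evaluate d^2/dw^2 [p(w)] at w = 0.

-1/4

The coefficient of w^2 in the expansion is -1/8, so p′′(0) = 2! * (-1/8) = -1/4.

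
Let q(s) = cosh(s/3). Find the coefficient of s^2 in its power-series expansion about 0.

1/18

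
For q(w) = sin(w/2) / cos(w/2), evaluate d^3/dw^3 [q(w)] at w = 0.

1/4

Write the quotient as an unknown series and match coefficients against numerator = denominator · series.
The coefficient of w^3 in the expansion is 1/24, so q′′′(0) = 3! * (1/24) = 1/4.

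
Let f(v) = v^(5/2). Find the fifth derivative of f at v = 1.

45/32

Use the known series and substitute for the argument.
The coefficient of (v - 1)^5 in the expansion is 3/256, so f^(5)(1) = 5! * (3/256) = 45/32.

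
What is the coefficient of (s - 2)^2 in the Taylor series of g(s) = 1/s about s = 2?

1/8

Apply the Taylor formula c_k = f^(k)(a)/k!.
g(2) = 1/2
g′(2) = -1/4
g′′(2) = 1/4
So c_2 = g′′(2)/2! = 1/8.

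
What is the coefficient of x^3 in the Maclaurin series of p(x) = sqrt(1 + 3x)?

Differentiate repeatedly and evaluate at the center.
p(0) = 1
p′(0) = 3/2
p′′(0) = -9/4
p′′′(0) = 81/8
So c_3 = p′′′(0)/3! = 27/16.

27/16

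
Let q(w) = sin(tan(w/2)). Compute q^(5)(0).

Compose series: expand the inner function first, then feed it into the outer expansion.
The coefficient of w^5 in the expansion is -1/1280, so q^(5)(0) = 5! * (-1/1280) = -3/32.

-3/32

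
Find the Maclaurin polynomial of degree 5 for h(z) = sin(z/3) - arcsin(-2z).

Combine the two series term by term.
[z^0] = 0;  [z^1] = 7/3;  [z^2] = 0;  [z^3] = 215/162;  [z^4] = 0;  [z^5] = 13997/5832.

13997*z^5/5832 + 215*z^3/162 + 7*z/3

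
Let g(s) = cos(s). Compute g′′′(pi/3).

The coefficient of (s - pi/3)^3 in the expansion is sqrt(3)/12, so g′′′(pi/3) = 3! * (sqrt(3)/12) = sqrt(3)/2.

sqrt(3)/2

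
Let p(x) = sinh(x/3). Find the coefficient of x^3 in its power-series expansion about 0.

1/162

p(0) = 0
p′(0) = 1/3
p′′(0) = 0
p′′′(0) = 1/27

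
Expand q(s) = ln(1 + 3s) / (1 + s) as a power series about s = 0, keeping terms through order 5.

Expand each factor separately, then convolve coefficients.
q(0) = 0
q′(0) = 3
q′′(0) = -15
q′′′(0) = 99
q^(4)(0) = -882
q^(5)(0) = 10242
Dividing each by k! gives the coefficients c_0, ..., c_5.

1707*s^5/20 - 147*s^4/4 + 33*s^3/2 - 15*s^2/2 + 3*s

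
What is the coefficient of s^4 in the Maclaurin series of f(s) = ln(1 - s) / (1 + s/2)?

Take the Cauchy product of the two expansions.

-1/12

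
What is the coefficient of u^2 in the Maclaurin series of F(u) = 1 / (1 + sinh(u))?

Use the geometric series for the reciprocal, then substitute.
So c_2 = F′′(0)/2! = 1.

1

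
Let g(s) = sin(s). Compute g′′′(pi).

1

From the series, [(s - pi)^3] g = 1/6; multiply by 3! = 6 to get 1.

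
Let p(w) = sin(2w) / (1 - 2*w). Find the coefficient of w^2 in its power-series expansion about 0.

4

Multiply the numerator's expansion by the denominator's geometric series.
So c_2 = p′′(0)/2! = 4.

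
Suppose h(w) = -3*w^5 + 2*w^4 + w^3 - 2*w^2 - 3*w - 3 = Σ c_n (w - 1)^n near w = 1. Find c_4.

-13

Differentiate repeatedly and evaluate at the center.
[(w - 1)^0] = -8;  [(w - 1)^1] = -11;  [(w - 1)^2] = -17;  [(w - 1)^3] = -21;  [(w - 1)^4] = -13.
So c_4 = h^(4)(1)/4! = -13.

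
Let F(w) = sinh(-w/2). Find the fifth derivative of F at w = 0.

From the series, [w^5] F = -1/3840; multiply by 5! = 120 to get -1/32.

-1/32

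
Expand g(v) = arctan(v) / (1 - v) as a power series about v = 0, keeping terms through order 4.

Expand 1/(denominator) as a geometric series and multiply by the numerator's series.
[v^0] = 0;  [v^1] = 1;  [v^2] = 1;  [v^3] = 2/3;  [v^4] = 2/3.

2*v^4/3 + 2*v^3/3 + v^2 + v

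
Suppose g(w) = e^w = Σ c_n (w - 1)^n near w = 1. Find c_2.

e/2

g(1) = e
g′(1) = e
g′′(1) = e
Then c_k = g^(k)(1)/k! gives each Taylor coefficient.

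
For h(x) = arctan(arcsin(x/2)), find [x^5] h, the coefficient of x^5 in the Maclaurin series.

Substitute the inner expansion into the outer series and collect powers.
So c_5 = h^(5)(0)/5! = 13/3840.

13/3840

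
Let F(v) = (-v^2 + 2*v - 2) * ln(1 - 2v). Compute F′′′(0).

20

Distribute the polynomial across the series and collect like powers.
From the series, [v^3] F = 10/3; multiply by 3! = 6 to get 20.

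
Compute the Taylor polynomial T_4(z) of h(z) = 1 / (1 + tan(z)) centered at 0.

Write 1/(1+u) = 1 - u + u^2 - u^3 + ... and substitute the series for u.

5*z^4/3 - 4*z^3/3 + z^2 - z + 1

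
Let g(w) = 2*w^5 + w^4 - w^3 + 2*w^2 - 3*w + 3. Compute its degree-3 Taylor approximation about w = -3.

167*(w + 3)^3 - 475*(w + 3)^2 + 660*(w + 3) - 348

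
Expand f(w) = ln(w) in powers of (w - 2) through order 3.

(w - 2)^3/24 - (w - 2)^2/8 + (w - 2)/2 + ln(2)

Use the known series and substitute for the argument.
[(w - 2)^0] = ln(2);  [(w - 2)^1] = 1/2;  [(w - 2)^2] = -1/8;  [(w - 2)^3] = 1/24.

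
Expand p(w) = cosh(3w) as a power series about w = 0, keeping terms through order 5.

27*w^4/8 + 9*w^2/2 + 1

[w^0] = 1;  [w^1] = 0;  [w^2] = 9/2;  [w^3] = 0;  [w^4] = 27/8;  [w^5] = 0.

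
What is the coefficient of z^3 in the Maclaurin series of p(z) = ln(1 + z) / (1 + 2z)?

16/3

Write out both Maclaurin series and multiply, keeping only the needed powers.
[z^0] = 0;  [z^1] = 1;  [z^2] = -5/2;  [z^3] = 16/3.
So c_3 = p′′′(0)/3! = 16/3.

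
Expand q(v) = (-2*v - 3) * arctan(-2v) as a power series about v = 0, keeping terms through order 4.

-16*v^4/3 - 8*v^3 + 4*v^2 + 6*v

Multiply each power in the prefactor through the base expansion.
q(0) = 0
q′(0) = 6
q′′(0) = 8
q′′′(0) = -48
q^(4)(0) = -128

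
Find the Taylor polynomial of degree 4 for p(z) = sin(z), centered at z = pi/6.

[(z - pi/6)^0] = 1/2;  [(z - pi/6)^1] = sqrt(3)/2;  [(z - pi/6)^2] = -1/4;  [(z - pi/6)^3] = -sqrt(3)/12;  [(z - pi/6)^4] = 1/48.

(z - pi/6)^4/48 - sqrt(3)*(z - pi/6)^3/12 - (z - pi/6)^2/4 + sqrt(3)*(z - pi/6)/2 + 1/2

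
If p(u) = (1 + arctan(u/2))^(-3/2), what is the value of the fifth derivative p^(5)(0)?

-3147/1024

Substitute the inner expansion into the outer series and collect powers.
From the series, [u^5] p = -1049/40960; multiply by 5! = 120 to get -3147/1024.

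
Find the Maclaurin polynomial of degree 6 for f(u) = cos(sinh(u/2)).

Substitute the inner expansion into the outer series and collect powers.

u^6/15360 - u^4/128 - u^2/8 + 1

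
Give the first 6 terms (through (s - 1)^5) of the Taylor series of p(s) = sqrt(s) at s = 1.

7*(s - 1)^5/256 - 5*(s - 1)^4/128 + (s - 1)^3/16 - (s - 1)^2/8 + (s - 1)/2 + 1

Differentiate repeatedly and evaluate at the center.
p(1) = 1
p′(1) = 1/2
p′′(1) = -1/4
p′′′(1) = 3/8
p^(4)(1) = -15/16
p^(5)(1) = 105/32
Then c_k = p^(k)(1)/k! gives each Taylor coefficient.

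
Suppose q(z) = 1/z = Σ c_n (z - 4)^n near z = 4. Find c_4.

1/1024

[(z - 4)^0] = 1/4;  [(z - 4)^1] = -1/16;  [(z - 4)^2] = 1/64;  [(z - 4)^3] = -1/256;  [(z - 4)^4] = 1/1024.
So c_4 = q^(4)(4)/4! = 1/1024.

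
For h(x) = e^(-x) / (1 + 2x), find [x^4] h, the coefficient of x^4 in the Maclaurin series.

211/8

Expand each factor separately, then convolve coefficients.
[x^0] = 1;  [x^1] = -3;  [x^2] = 13/2;  [x^3] = -79/6;  [x^4] = 211/8.
So c_4 = h^(4)(0)/4! = 211/8.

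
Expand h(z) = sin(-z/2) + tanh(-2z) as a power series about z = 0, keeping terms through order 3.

43*z^3/16 - 5*z/2

Add the two expansions coefficient-wise.
h(0) = 0
h′(0) = -5/2
h′′(0) = 0
h′′′(0) = 129/8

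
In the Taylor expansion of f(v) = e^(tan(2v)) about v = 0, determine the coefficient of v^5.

Let u equal the inner series; expand the outer function in u and truncate.
f(0) = 1
f′(0) = 2
f′′(0) = 4
f′′′(0) = 24
f^(4)(0) = 144
f^(5)(0) = 1184

148/15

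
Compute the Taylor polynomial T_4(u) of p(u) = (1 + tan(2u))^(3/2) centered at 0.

35*u^4/8 + 7*u^3/2 + 3*u^2/2 + 3*u + 1

Let u equal the inner series; expand the outer function in u and truncate.
[u^0] = 1;  [u^1] = 3;  [u^2] = 3/2;  [u^3] = 7/2;  [u^4] = 35/8.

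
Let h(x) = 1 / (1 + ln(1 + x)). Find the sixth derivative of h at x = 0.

Expand as Σ (-1)^k u^k with u equal to the inner function's series.
The coefficient of x^6 in the expansion is 3289/360, so h^(6)(0) = 6! * (3289/360) = 6578.

6578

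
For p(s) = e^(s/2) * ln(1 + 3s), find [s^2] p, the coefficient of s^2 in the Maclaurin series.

-3

Expand each factor separately, then convolve coefficients.
p(0) = 0
p′(0) = 3
p′′(0) = -6
So c_2 = p′′(0)/2! = -3.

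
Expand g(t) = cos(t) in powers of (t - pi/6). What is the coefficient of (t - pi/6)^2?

g(pi/6) = sqrt(3)/2
g′(pi/6) = -1/2
g′′(pi/6) = -sqrt(3)/2
Dividing each by k! gives the coefficients c_0, ..., c_2.

-sqrt(3)/4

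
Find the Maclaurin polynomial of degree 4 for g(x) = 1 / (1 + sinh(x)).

4*x^4/3 - 7*x^3/6 + x^2 - x + 1

Write 1/(1+u) = 1 - u + u^2 - u^3 + ... and substitute the series for u.
g(0) = 1
g′(0) = -1
g′′(0) = 2
g′′′(0) = -7
g^(4)(0) = 32
Then c_k = g^(k)(0)/k! gives each Taylor coefficient.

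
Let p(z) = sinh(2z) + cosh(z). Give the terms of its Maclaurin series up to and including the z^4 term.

z^4/24 + 4*z^3/3 + z^2/2 + 2*z + 1

Add the two expansions coefficient-wise.
p(0) = 1
p′(0) = 2
p′′(0) = 1
p′′′(0) = 8
p^(4)(0) = 1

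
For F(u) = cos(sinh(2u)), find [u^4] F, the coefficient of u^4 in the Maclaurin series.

Compose series: expand the inner function first, then feed it into the outer expansion.
F(0) = 1
F′(0) = 0
F′′(0) = -4
F′′′(0) = 0
F^(4)(0) = -48
So c_4 = F^(4)(0)/4! = -2.

-2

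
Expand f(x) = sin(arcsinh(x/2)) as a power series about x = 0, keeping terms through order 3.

Plug the Maclaurin series of the inner function into that of the outer and collect terms.
[x^0] = 0;  [x^1] = 1/2;  [x^2] = 0;  [x^3] = -1/24.

-x^3/24 + x/2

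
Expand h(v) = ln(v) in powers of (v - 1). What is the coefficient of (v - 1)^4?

[(v - 1)^0] = 0;  [(v - 1)^1] = 1;  [(v - 1)^2] = -1/2;  [(v - 1)^3] = 1/3;  [(v - 1)^4] = -1/4.

-1/4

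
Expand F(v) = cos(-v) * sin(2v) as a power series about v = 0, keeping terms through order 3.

Expand each factor separately, then convolve coefficients.
[v^0] = 0;  [v^1] = 2;  [v^2] = 0;  [v^3] = -7/3.

-7*v^3/3 + 2*v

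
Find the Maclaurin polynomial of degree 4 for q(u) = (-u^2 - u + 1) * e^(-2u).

-4*u^3/3 + 3*u^2 - 3*u + 1

Shift and add copies of the series according to the polynomial's terms.
q(0) = 1
q′(0) = -3
q′′(0) = 6
q′′′(0) = -8
q^(4)(0) = 0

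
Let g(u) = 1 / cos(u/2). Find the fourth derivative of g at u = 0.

Invert the denominator's series and multiply.
From the series, [u^4] g = 5/384; multiply by 4! = 24 to get 5/16.

5/16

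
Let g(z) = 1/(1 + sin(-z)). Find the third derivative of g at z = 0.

Compose series: expand the inner function first, then feed it into the outer expansion.
The coefficient of z^3 in the expansion is 5/6, so g′′′(0) = 3! * (5/6) = 5.

5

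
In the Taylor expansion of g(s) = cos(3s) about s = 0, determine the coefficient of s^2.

-9/2

g(0) = 1
g′(0) = 0
g′′(0) = -9
Then c_k = g^(k)(0)/k! gives each Taylor coefficient.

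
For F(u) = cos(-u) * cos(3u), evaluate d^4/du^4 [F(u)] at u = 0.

Write out both Maclaurin series and multiply, keeping only the needed powers.
The coefficient of u^4 in the expansion is 17/3, so F^(4)(0) = 4! * (17/3) = 136.

136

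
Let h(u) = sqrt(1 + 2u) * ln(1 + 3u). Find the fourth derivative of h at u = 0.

Write out both Maclaurin series and multiply, keeping only the needed powers.
The coefficient of u^4 in the expansion is -15/2, so h^(4)(0) = 4! * (-15/2) = -180.

-180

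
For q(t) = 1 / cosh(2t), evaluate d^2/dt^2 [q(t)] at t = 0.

-4

Write the quotient as an unknown series and match coefficients against numerator = denominator · series.
The coefficient of t^2 in the expansion is -2, so q′′(0) = 2! * (-2) = -4.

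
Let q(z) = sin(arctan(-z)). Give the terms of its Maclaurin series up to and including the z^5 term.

-3*z^5/8 + z^3/2 - z

Plug the Maclaurin series of the inner function into that of the outer and collect terms.
[z^0] = 0;  [z^1] = -1;  [z^2] = 0;  [z^3] = 1/2;  [z^4] = 0;  [z^5] = -3/8.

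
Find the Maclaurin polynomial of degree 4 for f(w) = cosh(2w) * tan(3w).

15*w^3 + 3*w

Write out both Maclaurin series and multiply, keeping only the needed powers.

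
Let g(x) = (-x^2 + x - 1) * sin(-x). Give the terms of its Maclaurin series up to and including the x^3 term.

Distribute the polynomial across the series and collect like powers.
g(0) = 0
g′(0) = 1
g′′(0) = -2
g′′′(0) = 5
The Taylor polynomial is Σ g^(k)(0)/k! · x^k.

5*x^3/6 - x^2 + x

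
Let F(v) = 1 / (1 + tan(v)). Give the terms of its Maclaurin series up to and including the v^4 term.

5*v^4/3 - 4*v^3/3 + v^2 - v + 1

Expand as Σ (-1)^k u^k with u equal to the inner function's series.
F(0) = 1
F′(0) = -1
F′′(0) = 2
F′′′(0) = -8
F^(4)(0) = 40
Dividing each by k! gives the coefficients c_0, ..., c_4.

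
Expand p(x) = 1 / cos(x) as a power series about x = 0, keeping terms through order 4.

5*x^4/24 + x^2/2 + 1

Invert the denominator's series and multiply.
[x^0] = 1;  [x^1] = 0;  [x^2] = 1/2;  [x^3] = 0;  [x^4] = 5/24.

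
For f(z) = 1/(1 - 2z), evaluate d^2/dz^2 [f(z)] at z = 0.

From the series, [z^2] f = 4; multiply by 2! = 2 to get 8.

8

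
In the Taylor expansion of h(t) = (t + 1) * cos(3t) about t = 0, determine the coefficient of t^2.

Multiply each power in the prefactor through the base expansion.
h(0) = 1
h′(0) = 1
h′′(0) = -9
So c_2 = h′′(0)/2! = -9/2.

-9/2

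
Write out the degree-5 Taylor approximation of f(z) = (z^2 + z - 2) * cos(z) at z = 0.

Multiply each power in the prefactor through the base expansion.
f(0) = -2
f′(0) = 1
f′′(0) = 4
f′′′(0) = -3
f^(4)(0) = -14
f^(5)(0) = 5

z^5/24 - 7*z^4/12 - z^3/2 + 2*z^2 + z - 2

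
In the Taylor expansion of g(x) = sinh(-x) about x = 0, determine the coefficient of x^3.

g(0) = 0
g′(0) = -1
g′′(0) = 0
g′′′(0) = -1

-1/6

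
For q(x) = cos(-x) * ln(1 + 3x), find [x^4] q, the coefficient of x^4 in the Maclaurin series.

Write out both Maclaurin series and multiply, keeping only the needed powers.
[x^0] = 0;  [x^1] = 3;  [x^2] = -9/2;  [x^3] = 15/2;  [x^4] = -18.

-18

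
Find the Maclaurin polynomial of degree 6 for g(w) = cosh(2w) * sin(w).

Write out both Maclaurin series and multiply, keeping only the needed powers.
[w^0] = 0;  [w^1] = 1;  [w^2] = 0;  [w^3] = 11/6;  [w^4] = 0;  [w^5] = 41/120;  [w^6] = 0.

41*w^5/120 + 11*w^3/6 + w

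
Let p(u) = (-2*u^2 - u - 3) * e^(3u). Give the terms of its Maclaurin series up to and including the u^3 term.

Multiply each power in the prefactor through the base expansion.
[u^0] = -3;  [u^1] = -10;  [u^2] = -37/2;  [u^3] = -24.

-24*u^3 - 37*u^2/2 - 10*u - 3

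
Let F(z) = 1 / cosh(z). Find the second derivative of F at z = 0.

Invert the denominator's series and multiply.
The coefficient of z^2 in the expansion is -1/2, so F′′(0) = 2! * (-1/2) = -1.

-1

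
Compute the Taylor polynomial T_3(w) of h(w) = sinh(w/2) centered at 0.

h(0) = 0
h′(0) = 1/2
h′′(0) = 0
h′′′(0) = 1/8
Then c_k = h^(k)(0)/k! gives each Taylor coefficient.

w^3/48 + w/2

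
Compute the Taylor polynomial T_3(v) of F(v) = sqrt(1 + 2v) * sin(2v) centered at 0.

Expand each factor separately, then convolve coefficients.
F(0) = 0
F′(0) = 2
F′′(0) = 4
F′′′(0) = -14

-7*v^3/3 + 2*v^2 + 2*v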